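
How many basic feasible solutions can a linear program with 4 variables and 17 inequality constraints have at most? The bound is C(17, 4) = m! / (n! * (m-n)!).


Each vertex corresponds to some choice of n active constraints out of m, so the number of vertices is at most C(m, n) = m! / (n!(m-n)!).
m = 17, n = 4
Numerator: 17 * 16 * 15 * 14
Denominator: 4! = 24
C(17, 4) = 2380


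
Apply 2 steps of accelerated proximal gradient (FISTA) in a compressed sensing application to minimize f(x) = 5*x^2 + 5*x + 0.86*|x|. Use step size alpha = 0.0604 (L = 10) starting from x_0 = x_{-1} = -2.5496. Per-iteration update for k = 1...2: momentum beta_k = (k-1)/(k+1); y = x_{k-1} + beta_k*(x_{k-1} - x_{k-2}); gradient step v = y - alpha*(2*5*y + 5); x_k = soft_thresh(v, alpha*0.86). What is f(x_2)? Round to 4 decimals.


FISTA on f(x) = 5*x^2 + 5*x + 0.86*|x|
L = 10, alpha = 0.0604
Iteration 1: beta = 0.0, y = -2.5496 + 0.0*(-2.5496 + 2.5496) = -2.5496
  grad(y) = -20.496, v = y - alpha*grad = -1.3116
  prox(v) = soft_thresh(-1.3116, 0.0519) = -1.2597
Iteration 2: beta = 0.3333, y = -1.2597 + 0.3333*(-1.2597 + 2.5496) = -0.8297
  grad(y) = -3.2973, v = y - alpha*grad = -0.6306
  prox(v) = soft_thresh(-0.6306, 0.0519) = -0.5786
f(x_2) = 5*(-0.5786)^2 + 5*(-0.5786) + 0.86*|-0.5786| = -0.7215


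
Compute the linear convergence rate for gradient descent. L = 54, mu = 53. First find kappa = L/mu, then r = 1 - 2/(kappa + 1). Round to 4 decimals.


Step 1: Compute the condition number.
kappa = L/mu = 54/53 = 1.0189
Step 2: Compute the convergence rate.
r = 1 - 2/(kappa + 1) = 1 - 2*mu/(L + mu) = (L - mu)/(L + mu) = 1/107 = 0.0093


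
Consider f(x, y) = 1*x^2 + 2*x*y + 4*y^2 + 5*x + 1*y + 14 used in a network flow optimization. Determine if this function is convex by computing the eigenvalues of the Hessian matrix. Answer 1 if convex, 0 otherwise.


The Hessian of f(x,y) = 1*x^2 + 2*x*y + 4*y^2 + 5*x + 1*y + 14 is:
H = [[2, 2], [2, 8]]
Trace = 2 + 8 = 10
Determinant = 2*8 - (2)^2 = 12
Discriminant = (10)^2 - 4*12 = 52.0
Eigenvalues: lambda_1 = 1.3944, lambda_2 = 8.6056
The function is convex.

1


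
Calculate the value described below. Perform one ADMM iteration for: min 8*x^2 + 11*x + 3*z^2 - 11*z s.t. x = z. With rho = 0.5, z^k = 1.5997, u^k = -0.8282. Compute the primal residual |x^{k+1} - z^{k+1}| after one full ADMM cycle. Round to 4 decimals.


ADMM iteration with rho = 0.5, z^k = 1.5997, u^k = -0.8282
Step 1: x-update.
Minimize 8*x^2 + 11*x + (0.5/2)*(x - 1.5997 - 0.8282)^2
FOC: (2*8 + 0.5)*x = -11 + 0.5*(1.5997 + 0.8282)
x^{k+1} = -0.5931
Step 2: z-update.
Minimize 3*z^2 - 11*z + (0.5/2)*(-0.5931 - z - 0.8282)^2
FOC: (2*3 + 0.5)*z = 11 + 0.5*(-0.5931 - 0.8282)
z^{k+1} = 1.583
Step 3: u-update.
u^{k+1} = -0.8282 - 0.5931 - 1.583 = -3.0043
Step 4: Primal residual = |-0.5931 - 1.583| = 2.1761


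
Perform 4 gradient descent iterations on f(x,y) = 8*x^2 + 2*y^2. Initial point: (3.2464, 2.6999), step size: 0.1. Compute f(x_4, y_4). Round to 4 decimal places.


Gradient descent on f(x,y) = 8*x^2 + 2*y^2.
Starting point: (3.2464, 2.6999), alpha = 0.1
Step 1: grad_x = 2*8*3.2464 = 51.9424, grad_y = 2*2*2.6999 = 10.7996
  x_1 = 3.2464 - 0.1*51.9424 = -1.9478
  y_1 = 2.6999 - 0.1*10.7996 = 1.6199
Step 2: grad_x = 2*8*-1.9478 = -31.1654, grad_y = 2*2*1.6199 = 6.4798
  x_2 = -1.9478 - 0.1*-31.1654 = 1.1687
  y_2 = 1.6199 - 0.1*6.4798 = 0.972
Step 3: grad_x = 2*8*1.1687 = 18.6993, grad_y = 2*2*0.972 = 3.8879
  x_3 = 1.1687 - 0.1*18.6993 = -0.7012
  y_3 = 0.972 - 0.1*3.8879 = 0.5832
Step 4: grad_x = 2*8*-0.7012 = -11.2196, grad_y = 2*2*0.5832 = 2.3327
  x_4 = -0.7012 - 0.1*-11.2196 = 0.4207
  y_4 = 0.5832 - 0.1*2.3327 = 0.3499
f(0.4207, 0.3499) = 8*0.4207^2 + 2*0.3499^2 = 1.661


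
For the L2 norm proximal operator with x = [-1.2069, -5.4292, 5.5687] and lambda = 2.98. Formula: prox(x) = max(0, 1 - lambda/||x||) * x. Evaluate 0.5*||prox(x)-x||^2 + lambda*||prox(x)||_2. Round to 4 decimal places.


Step 1: Compute ||x||.
||x|| = 7.8704
Step 2: Compute scaling factor.
scale = max(0, 1 - 2.98/7.8704) = 0.6214
Step 3: prox(x) = [-0.7499, -3.3735, 3.4602]
||prox(x)|| = 4.8904
Step 4: Proximal objective.
0.5*||prox-x||^2 = 4.4402
lambda*||prox|| = 14.5734
Total = 19.0136


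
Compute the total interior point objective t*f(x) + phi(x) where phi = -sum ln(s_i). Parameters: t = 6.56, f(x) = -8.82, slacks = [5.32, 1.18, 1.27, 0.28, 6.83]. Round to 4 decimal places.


Step 1: Compute log-barrier.
ln values: [1.6715, 0.1655, 0.239, -1.273, 1.9213]
phi = -(1.6715 + 0.1655 + 0.239 - 1.273 + 1.9213) = -2.7244
Step 2: Compute augmented objective.
t*f(x) = 6.56*-8.82 = -57.8592
Total = -57.8592 - 2.7244 = -60.5836


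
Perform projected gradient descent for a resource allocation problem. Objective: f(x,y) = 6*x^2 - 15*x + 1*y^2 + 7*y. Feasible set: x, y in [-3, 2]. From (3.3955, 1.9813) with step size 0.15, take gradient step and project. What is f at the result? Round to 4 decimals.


Step 1: Compute gradient at (3.3955, 1.9813).
grad_x = 2*6*3.3955 - 15 = 25.746
grad_y = 2*1*1.9813 + 7 = 10.9626
Step 2: Gradient step.
x_raw = 3.3955 - 0.15*25.746 = -0.4664
y_raw = 1.9813 - 0.15*10.9626 = 0.3369
Step 3: Project onto [-3, 2].
x_proj = clip(-0.4664) = -0.4664
y_proj = clip(0.3369) = 0.3369
Step 4: Evaluate f.
f(-0.4664, 0.3369) = 10.7731


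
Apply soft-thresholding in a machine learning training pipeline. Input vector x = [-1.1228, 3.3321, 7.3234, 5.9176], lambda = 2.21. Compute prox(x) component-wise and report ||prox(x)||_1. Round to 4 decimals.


Soft-thresholding with lambda = 2.21:
prox(-1.1228) = sign(-1.1228)*max(|-1.1228| - 2.21, 0) = 0.0
prox(3.3321) = sign(3.3321)*max(|3.3321| - 2.21, 0) = 1.1221
prox(7.3234) = sign(7.3234)*max(|7.3234| - 2.21, 0) = 5.1134
prox(5.9176) = sign(5.9176)*max(|5.9176| - 2.21, 0) = 3.7076
prox(x) = [0.0, 1.1221, 5.1134, 3.7076]
||prox(x)||_1 = 0.0 + 1.1221 + 5.1134 + 3.7076 = 9.9431


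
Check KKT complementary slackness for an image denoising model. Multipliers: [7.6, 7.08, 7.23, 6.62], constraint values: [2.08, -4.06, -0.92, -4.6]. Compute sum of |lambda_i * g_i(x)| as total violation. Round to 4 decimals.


KKT complementary slackness check:
lambda_1 * g_1 = 7.6 * 2.08 = 15.808
lambda_2 * g_2 = 7.08 * -4.06 = -28.7448
lambda_3 * g_3 = 7.23 * -0.92 = -6.6516
lambda_4 * g_4 = 6.62 * -4.6 = -30.452
Total violation = 15.808 + 28.7448 + 6.6516 + 30.452 = 81.6564


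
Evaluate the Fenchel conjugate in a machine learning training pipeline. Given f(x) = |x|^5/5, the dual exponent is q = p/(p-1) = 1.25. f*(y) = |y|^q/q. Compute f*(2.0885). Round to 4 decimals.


The conjugate exponent q satisfies 1/p + 1/q = 1.
p = 5, so q = 5/(5 - 1) = 1.25
|y|^q = 2.0885^1.25 = 2.5107
f*(2.0885) = 2.5107 / 1.25 = 2.0086


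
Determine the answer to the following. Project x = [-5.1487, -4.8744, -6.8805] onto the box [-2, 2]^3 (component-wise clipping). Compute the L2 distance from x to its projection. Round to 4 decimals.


Project each component onto [-2, 2].
clip(-5.1487) = -2.0, clip(-4.8744) = -2.0, clip(-6.8805) = -2.0
Projection = [-2.0, -2.0, -2.0]
Squared diffs: [9.9143, 8.2622, 23.8193]
Distance = sqrt(41.9958) = 6.4804


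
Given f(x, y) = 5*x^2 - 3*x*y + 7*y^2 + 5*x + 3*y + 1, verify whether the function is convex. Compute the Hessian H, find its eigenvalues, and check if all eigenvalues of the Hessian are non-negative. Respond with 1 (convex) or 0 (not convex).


The Hessian of f(x,y) = 5*x^2 - 3*x*y + 7*y^2 + 5*x + 3*y + 1 is:
H = [[10, -3], [-3, 14]]
Trace = 10 + 14 = 24
Determinant = 10*14 - (-3)^2 = 131
Discriminant = (24)^2 - 4*131 = 52.0
Eigenvalues: lambda_1 = 8.3944, lambda_2 = 15.6056
The function is convex.

1


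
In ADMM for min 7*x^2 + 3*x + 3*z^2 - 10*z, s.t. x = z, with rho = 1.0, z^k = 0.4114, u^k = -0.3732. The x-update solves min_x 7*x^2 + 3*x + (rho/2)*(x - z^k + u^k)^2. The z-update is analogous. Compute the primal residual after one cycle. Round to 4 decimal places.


ADMM iteration with rho = 1.0, z^k = 0.4114, u^k = -0.3732
Step 1: x-update.
Minimize 7*x^2 + 3*x + (1.0/2)*(x - 0.4114 - 0.3732)^2
FOC: (2*7 + 1.0)*x = -3 + 1.0*(0.4114 + 0.3732)
x^{k+1} = -0.1477
Step 2: z-update.
Minimize 3*z^2 - 10*z + (1.0/2)*(-0.1477 - z - 0.3732)^2
FOC: (2*3 + 1.0)*z = 10 + 1.0*(-0.1477 - 0.3732)
z^{k+1} = 1.3542
Step 3: u-update.
u^{k+1} = -0.3732 - 0.1477 - 1.3542 = -1.8751
Step 4: Primal residual = |-0.1477 - 1.3542| = 1.5019


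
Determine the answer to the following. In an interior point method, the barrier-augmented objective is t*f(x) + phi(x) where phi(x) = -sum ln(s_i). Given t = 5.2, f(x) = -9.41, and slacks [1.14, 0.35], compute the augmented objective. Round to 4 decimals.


Step 1: Compute log-barrier.
ln values: [0.131, -1.0498]
phi = -(0.131 - 1.0498) = 0.9188
Step 2: Compute augmented objective.
t*f(x) = 5.2*-9.41 = -48.932
Total = -48.932 + 0.9188 = -48.0132


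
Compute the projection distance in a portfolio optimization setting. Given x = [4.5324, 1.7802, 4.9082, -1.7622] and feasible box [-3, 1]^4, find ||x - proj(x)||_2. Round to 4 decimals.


Project each component onto [-3, 1].
clip(4.5324) = 1.0, clip(1.7802) = 1.0, clip(4.9082) = 1.0, clip(-1.7622) = -1.7622
Projection = [1.0, 1.0, 1.0, -1.7622]
Squared diffs: [12.4778, 0.6087, 15.274, 0.0]
Distance = sqrt(28.3605) = 5.3255


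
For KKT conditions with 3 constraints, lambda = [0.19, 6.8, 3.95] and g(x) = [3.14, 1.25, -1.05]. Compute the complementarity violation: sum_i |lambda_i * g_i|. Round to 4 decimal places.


KKT complementary slackness check:
lambda_1 * g_1 = 0.19 * 3.14 = 0.5966
lambda_2 * g_2 = 6.8 * 1.25 = 8.5
lambda_3 * g_3 = 3.95 * -1.05 = -4.1475
Total violation = 0.5966 + 8.5 + 4.1475 = 13.2441


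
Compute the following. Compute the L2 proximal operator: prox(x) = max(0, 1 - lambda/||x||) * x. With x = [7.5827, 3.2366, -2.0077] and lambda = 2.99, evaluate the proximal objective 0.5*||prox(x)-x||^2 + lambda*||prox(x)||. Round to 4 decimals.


Step 1: Compute ||x||.
||x|| = 8.4855
Step 2: Compute scaling factor.
scale = max(0, 1 - 2.99/8.4855) = 0.6476
Step 3: prox(x) = [4.9108, 2.0961, -1.3003]
||prox(x)|| = 5.4955
Step 4: Proximal objective.
0.5*||prox-x||^2 = 4.4701
lambda*||prox|| = 16.4315
Total = 20.9016


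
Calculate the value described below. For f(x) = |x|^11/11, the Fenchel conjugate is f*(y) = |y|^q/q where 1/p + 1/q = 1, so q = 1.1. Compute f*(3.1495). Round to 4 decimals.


The conjugate exponent q satisfies 1/p + 1/q = 1.
p = 11, so q = 11/(11 - 1) = 1.1
|y|^q = 3.1495^1.1 = 3.5324
f*(3.1495) = 3.5324 / 1.1 = 3.2112


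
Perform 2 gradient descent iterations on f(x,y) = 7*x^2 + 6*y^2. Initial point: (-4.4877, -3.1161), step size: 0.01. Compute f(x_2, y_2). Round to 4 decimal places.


Gradient descent on f(x,y) = 7*x^2 + 6*y^2.
Starting point: (-4.4877, -3.1161), alpha = 0.01
Step 1: grad_x = 2*7*-4.4877 = -62.8278, grad_y = 2*6*-3.1161 = -37.3932
  x_1 = -4.4877 - 0.01*-62.8278 = -3.8594
  y_1 = -3.1161 - 0.01*-37.3932 = -2.7422
Step 2: grad_x = 2*7*-3.8594 = -54.0319, grad_y = 2*6*-2.7422 = -32.906
  x_2 = -3.8594 - 0.01*-54.0319 = -3.3191
  y_2 = -2.7422 - 0.01*-32.906 = -2.4131
f(-3.3191, -2.4131) = 7*(-3.3191)^2 + 6*(-2.4131)^2 = 112.0536


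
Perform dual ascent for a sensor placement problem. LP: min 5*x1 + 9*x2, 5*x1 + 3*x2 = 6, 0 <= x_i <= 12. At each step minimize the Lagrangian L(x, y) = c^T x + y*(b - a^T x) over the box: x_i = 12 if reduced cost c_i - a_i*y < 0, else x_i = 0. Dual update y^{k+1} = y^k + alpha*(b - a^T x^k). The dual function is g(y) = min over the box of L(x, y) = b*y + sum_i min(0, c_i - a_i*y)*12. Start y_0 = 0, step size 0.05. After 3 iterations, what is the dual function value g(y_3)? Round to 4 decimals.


Dual ascent for LP: min 5*x1 + 9*x2, 5*x1 + 3*x2 = 6, 0 <= x_i <= 12
Step 1: y^k = 0.0, reduced costs: (5.0, 9.0)
  x^k = (0.0, 0.0), subgradient = b - a^T x = 6.0
  y^{k+1} = 0.0 + 0.05*6.0 = 0.3
Step 2: y^k = 0.3, reduced costs: (3.5, 8.1)
  x^k = (0.0, 0.0), subgradient = b - a^T x = 6.0
  y^{k+1} = 0.3 + 0.05*6.0 = 0.6
Step 3: y^k = 0.6, reduced costs: (2.0, 7.2)
  x^k = (0.0, 0.0), subgradient = b - a^T x = 6.0
  y^{k+1} = 0.6 + 0.05*6.0 = 0.9
Dual objective at y_3 = 0.9: reduced costs (0.5, 6.3), box minimizer x = (0.0, 0.0)
g(y_3) = b*y + (c1 - a1*y)*x1 + (c2 - a2*y)*x2 = 6*0.9 + 0.5*0.0 + 6.3*0.0 = 5.4 + 0.0 + 0.0 = 5.4


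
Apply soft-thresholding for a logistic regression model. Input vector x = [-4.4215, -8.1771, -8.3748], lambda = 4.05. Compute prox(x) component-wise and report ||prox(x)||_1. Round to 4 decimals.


Soft-thresholding with lambda = 4.05:
prox(-4.4215) = sign(-4.4215)*max(|-4.4215| - 4.05, 0) = -0.3715
prox(-8.1771) = sign(-8.1771)*max(|-8.1771| - 4.05, 0) = -4.1271
prox(-8.3748) = sign(-8.3748)*max(|-8.3748| - 4.05, 0) = -4.3248
prox(x) = [-0.3715, -4.1271, -4.3248]
||prox(x)||_1 = 0.3715 + 4.1271 + 4.3248 = 8.8234


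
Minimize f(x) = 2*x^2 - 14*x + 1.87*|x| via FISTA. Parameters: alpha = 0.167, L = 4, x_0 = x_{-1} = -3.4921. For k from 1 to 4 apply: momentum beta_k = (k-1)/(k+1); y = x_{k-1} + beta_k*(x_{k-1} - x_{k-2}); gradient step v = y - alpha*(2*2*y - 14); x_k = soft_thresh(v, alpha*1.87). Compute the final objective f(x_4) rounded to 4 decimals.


FISTA on f(x) = 2*x^2 - 14*x + 1.87*|x|
L = 4, alpha = 0.167
Iteration 1: beta = 0.0, y = -3.4921 + 0.0*(-3.4921 + 3.4921) = -3.4921
  grad(y) = -27.9684, v = y - alpha*grad = 1.1786
  prox(v) = soft_thresh(1.1786, 0.3123) = 0.8663
Iteration 2: beta = 0.3333, y = 0.8663 + 0.3333*(0.8663 + 3.4921) = 2.3191
  grad(y) = -4.7234, v = y - alpha*grad = 3.108
  prox(v) = soft_thresh(3.108, 0.3123) = 2.7957
Iteration 3: beta = 0.5, y = 2.7957 + 0.5*(2.7957 - 0.8663) = 3.7603
  grad(y) = 1.0413, v = y - alpha*grad = 3.5864
  prox(v) = soft_thresh(3.5864, 0.3123) = 3.2741
Iteration 4: beta = 0.6, y = 3.2741 + 0.6*(3.2741 - 2.7957) = 3.5612
  grad(y) = 0.2449, v = y - alpha*grad = 3.5203
  prox(v) = soft_thresh(3.5203, 0.3123) = 3.208
f(x_4) = 2*3.208^2 - 14*3.208 + 1.87*|3.208| = -18.3305


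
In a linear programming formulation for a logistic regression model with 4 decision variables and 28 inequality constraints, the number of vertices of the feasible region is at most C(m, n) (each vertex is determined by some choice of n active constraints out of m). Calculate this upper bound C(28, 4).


Each vertex corresponds to some choice of n active constraints out of m, so the number of vertices is at most C(m, n) = m! / (n!(m-n)!).
m = 28, n = 4
Numerator: 28 * 27 * 26 * 25
Denominator: 4! = 24
C(28, 4) = 20475


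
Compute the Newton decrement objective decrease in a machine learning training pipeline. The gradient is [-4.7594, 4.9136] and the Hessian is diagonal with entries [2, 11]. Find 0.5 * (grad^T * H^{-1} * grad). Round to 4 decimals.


Step 1: H is diagonal, so H^(-1) * g = [-2.3797, 0.4467].
Step 2: g^T H^(-1) g = sum_i g_i^2 / H_ii
  = (-4.7594)^2/2 + (4.9136)^2/11
  = 11.3259 + 2.1949 = 13.5208
Step 3: Objective decrease = 0.5 * g^T H^(-1) g = 6.7604


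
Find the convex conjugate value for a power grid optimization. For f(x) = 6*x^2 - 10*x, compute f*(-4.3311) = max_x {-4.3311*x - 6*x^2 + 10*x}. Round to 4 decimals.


f*(y) = sup_x {y*x - a*x^2 - b*x} = sup_x {(y-b)*x - a*x^2}
FOC: (y - b) - 2a*x = 0 => x* = (y - b)/(2a)
x* = (-4.3311 + 10)/(2*6) = 0.4724
f*(-4.3311) = (y-b)^2/(4a) = (-4.3311 + 10)^2/(4*6)
= 32.1364/24 = 1.339


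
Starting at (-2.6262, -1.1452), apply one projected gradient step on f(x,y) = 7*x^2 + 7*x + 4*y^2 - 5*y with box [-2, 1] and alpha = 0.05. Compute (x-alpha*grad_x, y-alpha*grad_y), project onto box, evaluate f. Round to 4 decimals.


Step 1: Compute gradient at (-2.6262, -1.1452).
grad_x = 2*7*-2.6262 + 7 = -29.7668
grad_y = 2*4*-1.1452 - 5 = -14.1616
Step 2: Gradient step.
x_raw = -2.6262 - 0.05*-29.7668 = -1.1379
y_raw = -1.1452 - 0.05*-14.1616 = -0.4371
Step 3: Project onto [-2, 1].
x_proj = clip(-1.1379) = -1.1379
y_proj = clip(-0.4371) = -0.4371
Step 4: Evaluate f.
f(-1.1379, -0.4371) = 4.048


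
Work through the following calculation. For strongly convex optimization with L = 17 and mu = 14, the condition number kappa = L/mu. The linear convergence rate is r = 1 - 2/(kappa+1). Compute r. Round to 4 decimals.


Step 1: Compute the condition number.
kappa = L/mu = 17/14 = 1.2143
Step 2: Compute the convergence rate.
r = 1 - 2/(kappa + 1) = 1 - 2*mu/(L + mu) = (L - mu)/(L + mu) = 3/31 = 0.0968


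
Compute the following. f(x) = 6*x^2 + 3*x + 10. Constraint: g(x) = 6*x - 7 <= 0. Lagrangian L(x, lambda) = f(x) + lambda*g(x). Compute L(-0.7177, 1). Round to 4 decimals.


Step 1: Evaluate f(x).
f(-0.7177) = 6*(-0.7177)^2 + 3*(-0.7177) + 10 = 10.9375
Step 2: Evaluate g(x).
g(-0.7177) = 6*-0.7177 - 7 = -11.3062
Step 3: Compute Lagrangian.
L = 10.9375 + 1*-11.3062 = -0.3687


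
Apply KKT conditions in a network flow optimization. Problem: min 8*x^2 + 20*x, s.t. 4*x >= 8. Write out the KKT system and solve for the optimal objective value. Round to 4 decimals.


Step 1: Try lambda = 0 (constraint inactive).
x_unc = -20/(2*8) = -1.25
Check: 4*-1.25 = -5.0 < 8 -- violated!
Step 2: Constraint must be active: 4*x = 8
x* = 8/4 = 2.0
lambda = (2*8*2.0 + 20)/4 = 13.0
Step 3: Compute optimal value.
f(x*) = 8*2.0^2 + 20*2.0 = 72.0


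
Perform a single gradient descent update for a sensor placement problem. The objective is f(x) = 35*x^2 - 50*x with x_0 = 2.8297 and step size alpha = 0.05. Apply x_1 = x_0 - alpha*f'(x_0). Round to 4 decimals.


We compute the gradient at x_0 and apply the update.
f'(x) = 70*x - 50
f'(2.8297) = 70*2.8297 - 50 = 148.079
x_1 = 2.8297 - 0.05*148.079 = -4.5743


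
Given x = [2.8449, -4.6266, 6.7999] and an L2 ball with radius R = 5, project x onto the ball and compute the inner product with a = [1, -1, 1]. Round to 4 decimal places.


Step 1: Compute ||x|| (intermediates to 6 decimals).
||x|| = sqrt(2.8449^2 + (-4.6266)^2 + 6.7999^2) = 8.702731
Step 2: Project.
Since ||x|| > R, scale = R/||x|| = 5/8.702731 = 0.574532, proj(x) = scale * x
proj(x) = [1.634486, -2.65813, 3.90676]
Step 3: Dot product.
a^T * proj(x) = 1*1.634486 - 1*(-2.65813) + 1*3.90676 = 8.1994


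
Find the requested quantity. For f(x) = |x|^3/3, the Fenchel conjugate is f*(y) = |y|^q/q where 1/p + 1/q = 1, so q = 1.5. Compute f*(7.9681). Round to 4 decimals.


The conjugate exponent q satisfies 1/p + 1/q = 1.
p = 3, so q = 3/(3 - 1) = 1.5
|y|^q = 7.9681^1.5 = 22.4922
f*(7.9681) = 22.4922 / 1.5 = 14.9948


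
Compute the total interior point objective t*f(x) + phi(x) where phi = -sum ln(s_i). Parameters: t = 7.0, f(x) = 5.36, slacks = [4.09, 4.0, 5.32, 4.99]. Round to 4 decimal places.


Step 1: Compute log-barrier.
ln values: [1.4085, 1.3863, 1.6715, 1.6074]
phi = -(1.4085 + 1.3863 + 1.6715 + 1.6074) = -6.0737
Step 2: Compute augmented objective.
t*f(x) = 7.0*5.36 = 37.52
Total = 37.52 - 6.0737 = 31.4463


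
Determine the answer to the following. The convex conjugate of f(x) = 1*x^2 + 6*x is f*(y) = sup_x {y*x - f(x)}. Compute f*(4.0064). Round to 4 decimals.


f*(y) = sup_x {y*x - a*x^2 - b*x} = sup_x {(y-b)*x - a*x^2}
FOC: (y - b) - 2a*x = 0 => x* = (y - b)/(2a)
x* = (4.0064 - 6)/(2*1) = -0.9968
f*(4.0064) = (y-b)^2/(4a) = (4.0064 - 6)^2/(4*1)
= 3.9744/4 = 0.9936


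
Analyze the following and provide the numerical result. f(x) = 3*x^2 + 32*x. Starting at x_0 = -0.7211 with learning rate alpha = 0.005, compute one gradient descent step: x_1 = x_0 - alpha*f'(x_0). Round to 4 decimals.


We compute the gradient at x_0 and apply the update.
f'(x) = 6*x + 32
f'(-0.7211) = 6*-0.7211 + 32 = 27.6734
x_1 = -0.7211 - 0.005*27.6734 = -0.8595


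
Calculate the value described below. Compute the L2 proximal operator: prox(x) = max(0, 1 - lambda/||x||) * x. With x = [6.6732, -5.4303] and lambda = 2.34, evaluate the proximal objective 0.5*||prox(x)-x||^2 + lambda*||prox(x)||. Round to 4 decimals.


Step 1: Compute ||x||.
||x|| = 8.6035
Step 2: Compute scaling factor.
scale = max(0, 1 - 2.34/8.6035) = 0.728
Step 3: prox(x) = [4.8582, -3.9533]
||prox(x)|| = 6.2635
Step 4: Proximal objective.
0.5*||prox-x||^2 = 2.7378
lambda*||prox|| = 14.6566
Total = 17.3943


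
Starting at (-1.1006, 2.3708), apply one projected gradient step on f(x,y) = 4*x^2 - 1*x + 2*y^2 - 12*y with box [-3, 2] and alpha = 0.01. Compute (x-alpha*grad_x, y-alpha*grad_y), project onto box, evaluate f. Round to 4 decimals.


Step 1: Compute gradient at (-1.1006, 2.3708).
grad_x = 2*4*-1.1006 - 1 = -9.8048
grad_y = 2*2*2.3708 - 12 = -2.5168
Step 2: Gradient step.
x_raw = -1.1006 - 0.01*-9.8048 = -1.0026
y_raw = 2.3708 - 0.01*-2.5168 = 2.396
Step 3: Project onto [-3, 2].
x_proj = clip(-1.0026) = -1.0026
y_proj = clip(2.396) = 2.0
Step 4: Evaluate f.
f(-1.0026, 2.0) = -10.977


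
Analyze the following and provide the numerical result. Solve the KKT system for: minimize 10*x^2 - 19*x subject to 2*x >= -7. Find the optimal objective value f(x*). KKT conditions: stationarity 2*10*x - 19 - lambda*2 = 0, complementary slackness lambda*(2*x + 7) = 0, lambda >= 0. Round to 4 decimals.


Step 1: Try lambda = 0 (constraint inactive).
Stationarity: 2*10*x - 19 = 0
x* = 19/(2*10) = 0.95
Check constraint: 2*0.95 = 1.9 >= -7 -- satisfied.
Step 2: Compute optimal value.
f(x*) = 10*0.95^2 - 19*0.95 = -9.025


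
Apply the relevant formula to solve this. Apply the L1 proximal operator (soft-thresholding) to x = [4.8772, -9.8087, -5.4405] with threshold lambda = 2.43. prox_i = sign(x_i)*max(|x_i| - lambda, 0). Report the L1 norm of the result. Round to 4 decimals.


Soft-thresholding with lambda = 2.43:
prox(4.8772) = sign(4.8772)*max(|4.8772| - 2.43, 0) = 2.4472
prox(-9.8087) = sign(-9.8087)*max(|-9.8087| - 2.43, 0) = -7.3787
prox(-5.4405) = sign(-5.4405)*max(|-5.4405| - 2.43, 0) = -3.0105
prox(x) = [2.4472, -7.3787, -3.0105]
||prox(x)||_1 = 2.4472 + 7.3787 + 3.0105 = 12.8364


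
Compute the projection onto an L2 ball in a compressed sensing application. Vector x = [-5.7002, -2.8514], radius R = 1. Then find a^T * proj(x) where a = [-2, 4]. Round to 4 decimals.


Step 1: Compute ||x|| (intermediates to 6 decimals).
||x|| = sqrt((-5.7002)^2 + (-2.8514)^2) = 6.373599
Step 2: Project.
Since ||x|| > R, scale = R/||x|| = 1/6.373599 = 0.156897, proj(x) = scale * x
proj(x) = [-0.894344, -0.447376]
Step 3: Dot product.
a^T * proj(x) = -2*(-0.894344) + 4*(-0.447376) = -0.0008


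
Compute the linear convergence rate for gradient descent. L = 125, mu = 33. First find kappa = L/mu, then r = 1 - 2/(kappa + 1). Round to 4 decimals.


Step 1: Compute the condition number.
kappa = L/mu = 125/33 = 3.7879
Step 2: Compute the convergence rate.
r = 1 - 2/(kappa + 1) = 1 - 2*mu/(L + mu) = (L - mu)/(L + mu) = 92/158 = 0.5823


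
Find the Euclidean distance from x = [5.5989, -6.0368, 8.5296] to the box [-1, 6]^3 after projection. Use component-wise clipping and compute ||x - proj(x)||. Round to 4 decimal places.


Project each component onto [-1, 6].
clip(5.5989) = 5.5989, clip(-6.0368) = -1.0, clip(8.5296) = 6.0
Projection = [5.5989, -1.0, 6.0]
Squared diffs: [0.0, 25.3694, 6.3989]
Distance = sqrt(31.7683) = 5.6363


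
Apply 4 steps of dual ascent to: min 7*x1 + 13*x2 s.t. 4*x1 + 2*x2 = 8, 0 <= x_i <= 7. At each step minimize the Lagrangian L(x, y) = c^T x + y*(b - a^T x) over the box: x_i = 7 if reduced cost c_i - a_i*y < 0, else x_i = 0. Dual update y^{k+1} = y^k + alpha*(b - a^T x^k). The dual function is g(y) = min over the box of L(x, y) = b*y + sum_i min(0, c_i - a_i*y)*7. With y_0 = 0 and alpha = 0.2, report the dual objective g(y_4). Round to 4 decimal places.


Dual ascent for LP: min 7*x1 + 13*x2, 4*x1 + 2*x2 = 8, 0 <= x_i <= 7
Step 1: y^k = 0.0, reduced costs: (7.0, 13.0)
  x^k = (0.0, 0.0), subgradient = b - a^T x = 8.0
  y^{k+1} = 0.0 + 0.2*8.0 = 1.6
Step 2: y^k = 1.6, reduced costs: (0.6, 9.8)
  x^k = (0.0, 0.0), subgradient = b - a^T x = 8.0
  y^{k+1} = 1.6 + 0.2*8.0 = 3.2
Step 3: y^k = 3.2, reduced costs: (-5.8, 6.6)
  x^k = (7.0, 0.0), subgradient = b - a^T x = -20.0
  y^{k+1} = 3.2 + 0.2*-20.0 = -0.8
Step 4: y^k = -0.8, reduced costs: (10.2, 14.6)
  x^k = (0.0, 0.0), subgradient = b - a^T x = 8.0
  y^{k+1} = -0.8 + 0.2*8.0 = 0.8
Dual objective at y_4 = 0.8: reduced costs (3.8, 11.4), box minimizer x = (0.0, 0.0)
g(y_4) = b*y + (c1 - a1*y)*x1 + (c2 - a2*y)*x2 = 8*0.8 + 3.8*0.0 + 11.4*0.0 = 6.4 + 0.0 + 0.0 = 6.4


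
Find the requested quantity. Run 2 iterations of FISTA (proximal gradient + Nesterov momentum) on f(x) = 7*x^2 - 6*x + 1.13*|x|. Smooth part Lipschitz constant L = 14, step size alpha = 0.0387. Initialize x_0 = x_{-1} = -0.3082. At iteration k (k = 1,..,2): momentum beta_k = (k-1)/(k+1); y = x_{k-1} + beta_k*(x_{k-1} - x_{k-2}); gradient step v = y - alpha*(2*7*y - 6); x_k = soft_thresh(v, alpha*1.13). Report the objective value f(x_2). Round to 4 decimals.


FISTA on f(x) = 7*x^2 - 6*x + 1.13*|x|
L = 14, alpha = 0.0387
Iteration 1: beta = 0.0, y = -0.3082 + 0.0*(-0.3082 + 0.3082) = -0.3082
  grad(y) = -10.3148, v = y - alpha*grad = 0.091
  prox(v) = soft_thresh(0.091, 0.0437) = 0.0473
Iteration 2: beta = 0.3333, y = 0.0473 + 0.3333*(0.0473 + 0.3082) = 0.1657
  grad(y) = -3.6797, v = y - alpha*grad = 0.3081
  prox(v) = soft_thresh(0.3081, 0.0437) = 0.2644
f(x_2) = 7*0.2644^2 - 6*0.2644 + 1.13*|0.2644| = -0.7983


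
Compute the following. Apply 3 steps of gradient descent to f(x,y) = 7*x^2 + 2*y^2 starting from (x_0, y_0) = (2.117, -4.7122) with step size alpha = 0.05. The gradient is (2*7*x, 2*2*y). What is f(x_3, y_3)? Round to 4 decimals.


Gradient descent on f(x,y) = 7*x^2 + 2*y^2.
Starting point: (2.117, -4.7122), alpha = 0.05
Step 1: grad_x = 2*7*2.117 = 29.638, grad_y = 2*2*-4.7122 = -18.8488
  x_1 = 2.117 - 0.05*29.638 = 0.6351
  y_1 = -4.7122 - 0.05*-18.8488 = -3.7698
Step 2: grad_x = 2*7*0.6351 = 8.8914, grad_y = 2*2*-3.7698 = -15.079
  x_2 = 0.6351 - 0.05*8.8914 = 0.1905
  y_2 = -3.7698 - 0.05*-15.079 = -3.0158
Step 3: grad_x = 2*7*0.1905 = 2.6674, grad_y = 2*2*-3.0158 = -12.0632
  x_3 = 0.1905 - 0.05*2.6674 = 0.0572
  y_3 = -3.0158 - 0.05*-12.0632 = -2.4126
f(0.0572, -2.4126) = 7*0.0572^2 + 2*(-2.4126)^2 = 11.6646


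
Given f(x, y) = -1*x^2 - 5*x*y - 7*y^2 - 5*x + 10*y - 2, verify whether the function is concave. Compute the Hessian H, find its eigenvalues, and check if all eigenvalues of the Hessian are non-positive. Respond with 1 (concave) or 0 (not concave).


The Hessian of f(x,y) = -1*x^2 - 5*x*y - 7*y^2 - 5*x + 10*y - 2 is:
H = [[-2, -5], [-5, -14]]
Trace = -2 - 14 = -16
Determinant = -2*-14 - (-5)^2 = 3
Discriminant = (-16)^2 - 4*3 = 244.0
Eigenvalues: lambda_1 = -15.8102, lambda_2 = -0.1898
The function is concave.

1


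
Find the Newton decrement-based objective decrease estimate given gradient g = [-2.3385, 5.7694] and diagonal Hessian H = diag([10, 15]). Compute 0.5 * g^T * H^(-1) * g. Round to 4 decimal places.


Step 1: H is diagonal, so H^(-1) * g = [-0.2339, 0.3846].
Step 2: g^T H^(-1) g = sum_i g_i^2 / H_ii
  = (-2.3385)^2/10 + (5.7694)^2/15
  = 0.5469 + 2.2191 = 2.7659
Step 3: Objective decrease = 0.5 * g^T H^(-1) g = 1.383


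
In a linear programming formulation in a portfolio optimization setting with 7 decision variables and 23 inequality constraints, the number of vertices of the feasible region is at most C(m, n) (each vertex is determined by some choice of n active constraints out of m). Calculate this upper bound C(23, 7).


Each vertex corresponds to some choice of n active constraints out of m, so the number of vertices is at most C(m, n) = m! / (n!(m-n)!).
m = 23, n = 7
Numerator: 23 * 22 * 21 * 20 * 19 * 18 * 17
Denominator: 7! = 5040
C(23, 7) = 245157


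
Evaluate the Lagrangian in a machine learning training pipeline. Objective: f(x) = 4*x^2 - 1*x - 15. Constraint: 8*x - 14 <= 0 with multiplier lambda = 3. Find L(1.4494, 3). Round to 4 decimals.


Step 1: Evaluate f(x).
f(1.4494) = 4*1.4494^2 - 1*1.4494 - 15 = -8.0464
Step 2: Evaluate g(x).
g(1.4494) = 8*1.4494 - 14 = -2.4048
Step 3: Compute Lagrangian.
L = -8.0464 + 3*-2.4048 = -15.2608


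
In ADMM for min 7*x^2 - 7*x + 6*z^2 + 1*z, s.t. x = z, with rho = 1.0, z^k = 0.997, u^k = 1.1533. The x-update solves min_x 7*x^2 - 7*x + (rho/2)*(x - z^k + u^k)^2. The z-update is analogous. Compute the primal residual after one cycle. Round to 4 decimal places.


ADMM iteration with rho = 1.0, z^k = 0.997, u^k = 1.1533
Step 1: x-update.
Minimize 7*x^2 - 7*x + (1.0/2)*(x - 0.997 + 1.1533)^2
FOC: (2*7 + 1.0)*x = 7 + 1.0*(0.997 - 1.1533)
x^{k+1} = 0.4562
Step 2: z-update.
Minimize 6*z^2 + 1*z + (1.0/2)*(0.4562 - z + 1.1533)^2
FOC: (2*6 + 1.0)*z = -1 + 1.0*(0.4562 + 1.1533)
z^{k+1} = 0.0469
Step 3: u-update.
u^{k+1} = 1.1533 + 0.4562 - 0.0469 = 1.5627
Step 4: Primal residual = |0.4562 - 0.0469| = 0.4094


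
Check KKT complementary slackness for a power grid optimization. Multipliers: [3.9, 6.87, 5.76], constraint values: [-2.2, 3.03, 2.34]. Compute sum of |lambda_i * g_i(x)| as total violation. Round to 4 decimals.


KKT complementary slackness check:
lambda_1 * g_1 = 3.9 * -2.2 = -8.58
lambda_2 * g_2 = 6.87 * 3.03 = 20.8161
lambda_3 * g_3 = 5.76 * 2.34 = 13.4784
Total violation = 8.58 + 20.8161 + 13.4784 = 42.8745


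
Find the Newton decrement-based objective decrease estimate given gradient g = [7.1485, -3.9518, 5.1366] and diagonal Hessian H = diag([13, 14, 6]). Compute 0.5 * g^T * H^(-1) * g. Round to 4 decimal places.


Step 1: H is diagonal, so H^(-1) * g = [0.5499, -0.2823, 0.8561].
Step 2: g^T H^(-1) g = sum_i g_i^2 / H_ii
  = (7.1485)^2/13 + (-3.9518)^2/14 + (5.1366)^2/6
  = 3.9309 + 1.1155 + 4.3974 = 9.4438
Step 3: Objective decrease = 0.5 * g^T H^(-1) g = 4.7219


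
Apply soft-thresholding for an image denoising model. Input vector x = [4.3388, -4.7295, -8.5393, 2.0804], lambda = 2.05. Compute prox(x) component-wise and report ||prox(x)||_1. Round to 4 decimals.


Soft-thresholding with lambda = 2.05:
prox(4.3388) = sign(4.3388)*max(|4.3388| - 2.05, 0) = 2.2888
prox(-4.7295) = sign(-4.7295)*max(|-4.7295| - 2.05, 0) = -2.6795
prox(-8.5393) = sign(-8.5393)*max(|-8.5393| - 2.05, 0) = -6.4893
prox(2.0804) = sign(2.0804)*max(|2.0804| - 2.05, 0) = 0.0304
prox(x) = [2.2888, -2.6795, -6.4893, 0.0304]
||prox(x)||_1 = 2.2888 + 2.6795 + 6.4893 + 0.0304 = 11.488


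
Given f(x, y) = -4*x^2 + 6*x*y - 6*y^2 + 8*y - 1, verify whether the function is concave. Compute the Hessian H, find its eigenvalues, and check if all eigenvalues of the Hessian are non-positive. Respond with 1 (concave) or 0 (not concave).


The Hessian of f(x,y) = -4*x^2 + 6*x*y - 6*y^2 + 8*y - 1 is:
H = [[-8, 6], [6, -12]]
Trace = -8 - 12 = -20
Determinant = -8*-12 - (6)^2 = 60
Discriminant = (-20)^2 - 4*60 = 160.0
Eigenvalues: lambda_1 = -16.3246, lambda_2 = -3.6754
The function is concave.

1


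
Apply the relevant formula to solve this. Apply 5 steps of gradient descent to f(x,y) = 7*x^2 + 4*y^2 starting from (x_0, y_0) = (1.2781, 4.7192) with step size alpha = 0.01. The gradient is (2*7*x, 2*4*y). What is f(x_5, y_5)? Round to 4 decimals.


Gradient descent on f(x,y) = 7*x^2 + 4*y^2.
Starting point: (1.2781, 4.7192), alpha = 0.01
Step 1: grad_x = 2*7*1.2781 = 17.8934, grad_y = 2*4*4.7192 = 37.7536
  x_1 = 1.2781 - 0.01*17.8934 = 1.0992
  y_1 = 4.7192 - 0.01*37.7536 = 4.3417
Step 2: grad_x = 2*7*1.0992 = 15.3883, grad_y = 2*4*4.3417 = 34.7333
  x_2 = 1.0992 - 0.01*15.3883 = 0.9453
  y_2 = 4.3417 - 0.01*34.7333 = 3.9943
Step 3: grad_x = 2*7*0.9453 = 13.234, grad_y = 2*4*3.9943 = 31.9546
  x_3 = 0.9453 - 0.01*13.234 = 0.8129
  y_3 = 3.9943 - 0.01*31.9546 = 3.6748
Step 4: grad_x = 2*7*0.8129 = 11.3812, grad_y = 2*4*3.6748 = 29.3983
  x_4 = 0.8129 - 0.01*11.3812 = 0.6991
  y_4 = 3.6748 - 0.01*29.3983 = 3.3808
Step 5: grad_x = 2*7*0.6991 = 9.7878, grad_y = 2*4*3.3808 = 27.0464
  x_5 = 0.6991 - 0.01*9.7878 = 0.6013
  y_5 = 3.3808 - 0.01*27.0464 = 3.1103
f(0.6013, 3.1103) = 7*0.6013^2 + 4*3.1103^2 = 41.2273


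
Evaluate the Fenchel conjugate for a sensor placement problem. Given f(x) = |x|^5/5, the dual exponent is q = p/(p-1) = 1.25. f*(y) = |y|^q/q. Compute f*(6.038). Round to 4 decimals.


The conjugate exponent q satisfies 1/p + 1/q = 1.
p = 5, so q = 5/(5 - 1) = 1.25
|y|^q = 6.038^1.25 = 9.4649
f*(6.038) = 9.4649 / 1.25 = 7.5719


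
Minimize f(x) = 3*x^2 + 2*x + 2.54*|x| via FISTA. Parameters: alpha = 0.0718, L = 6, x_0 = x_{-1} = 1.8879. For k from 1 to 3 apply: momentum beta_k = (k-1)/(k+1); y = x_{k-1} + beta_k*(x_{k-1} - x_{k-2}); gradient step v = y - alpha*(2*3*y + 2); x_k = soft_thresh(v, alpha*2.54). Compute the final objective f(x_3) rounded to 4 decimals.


FISTA on f(x) = 3*x^2 + 2*x + 2.54*|x|
L = 6, alpha = 0.0718
Iteration 1: beta = 0.0, y = 1.8879 + 0.0*(1.8879 - 1.8879) = 1.8879
  grad(y) = 13.3274, v = y - alpha*grad = 0.931
  prox(v) = soft_thresh(0.931, 0.1824) = 0.7486
Iteration 2: beta = 0.3333, y = 0.7486 + 0.3333*(0.7486 - 1.8879) = 0.3689
  grad(y) = 4.2132, v = y - alpha*grad = 0.0664
  prox(v) = soft_thresh(0.0664, 0.1824) = 0.0
Iteration 3: beta = 0.5, y = 0.0 + 0.5*(0.0 - 0.7486) = -0.3743
  grad(y) = -0.2459, v = y - alpha*grad = -0.3567
  prox(v) = soft_thresh(-0.3567, 0.1824) = -0.1743
f(x_3) = 3*(-0.1743)^2 + 2*(-0.1743) + 2.54*|-0.1743| = 0.1852


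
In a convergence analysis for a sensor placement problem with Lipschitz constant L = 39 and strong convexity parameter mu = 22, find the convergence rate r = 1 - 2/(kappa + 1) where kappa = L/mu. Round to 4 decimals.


Step 1: Compute the condition number.
kappa = L/mu = 39/22 = 1.7727
Step 2: Compute the convergence rate.
r = 1 - 2/(kappa + 1) = 1 - 2*mu/(L + mu) = (L - mu)/(L + mu) = 17/61 = 0.2787


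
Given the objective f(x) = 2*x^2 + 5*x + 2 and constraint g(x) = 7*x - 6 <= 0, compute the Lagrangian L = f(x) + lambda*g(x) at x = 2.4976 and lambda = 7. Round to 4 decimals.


Step 1: Evaluate f(x).
f(2.4976) = 2*2.4976^2 + 5*2.4976 + 2 = 26.964
Step 2: Evaluate g(x).
g(2.4976) = 7*2.4976 - 6 = 11.4832
Step 3: Compute Lagrangian.
L = 26.964 + 7*11.4832 = 107.3464


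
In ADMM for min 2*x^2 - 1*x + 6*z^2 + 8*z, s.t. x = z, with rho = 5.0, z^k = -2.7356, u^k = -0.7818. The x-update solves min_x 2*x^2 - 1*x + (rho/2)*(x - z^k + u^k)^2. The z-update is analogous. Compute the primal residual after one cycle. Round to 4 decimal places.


ADMM iteration with rho = 5.0, z^k = -2.7356, u^k = -0.7818
Step 1: x-update.
Minimize 2*x^2 - 1*x + (5.0/2)*(x + 2.7356 - 0.7818)^2
FOC: (2*2 + 5.0)*x = 1 + 5.0*(-2.7356 + 0.7818)
x^{k+1} = -0.9743
Step 2: z-update.
Minimize 6*z^2 + 8*z + (5.0/2)*(-0.9743 - z - 0.7818)^2
FOC: (2*6 + 5.0)*z = -8 + 5.0*(-0.9743 - 0.7818)
z^{k+1} = -0.9871
Step 3: u-update.
u^{k+1} = -0.7818 - 0.9743 + 0.9871 = -0.769
Step 4: Primal residual = |-0.9743 + 0.9871| = 0.0128


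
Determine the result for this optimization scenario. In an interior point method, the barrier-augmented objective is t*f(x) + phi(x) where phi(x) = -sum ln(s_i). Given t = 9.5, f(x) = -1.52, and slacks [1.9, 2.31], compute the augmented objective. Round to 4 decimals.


Step 1: Compute log-barrier.
ln values: [0.6419, 0.8372]
phi = -(0.6419 + 0.8372) = -1.4791
Step 2: Compute augmented objective.
t*f(x) = 9.5*-1.52 = -14.44
Total = -14.44 - 1.4791 = -15.9191


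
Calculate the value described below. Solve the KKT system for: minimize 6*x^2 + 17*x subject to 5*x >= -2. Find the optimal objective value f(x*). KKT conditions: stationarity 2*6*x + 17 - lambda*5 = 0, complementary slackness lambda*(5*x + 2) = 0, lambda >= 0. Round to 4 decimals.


Step 1: Try lambda = 0 (constraint inactive).
x_unc = -17/(2*6) = -1.4167
Check: 5*-1.4167 = -7.0835 < -2 -- violated!
Step 2: Constraint must be active: 5*x = -2
x* = -2/5 = -0.4
lambda = (2*6*(-0.4) + 17)/5 = 2.44
Step 3: Compute optimal value.
f(x*) = 6*(-0.4)^2 + 17*(-0.4) = -5.84


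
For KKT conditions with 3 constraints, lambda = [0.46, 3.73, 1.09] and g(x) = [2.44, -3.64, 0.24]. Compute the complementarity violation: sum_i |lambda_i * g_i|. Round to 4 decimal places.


KKT complementary slackness check:
lambda_1 * g_1 = 0.46 * 2.44 = 1.1224
lambda_2 * g_2 = 3.73 * -3.64 = -13.5772
lambda_3 * g_3 = 1.09 * 0.24 = 0.2616
Total violation = 1.1224 + 13.5772 + 0.2616 = 14.9612


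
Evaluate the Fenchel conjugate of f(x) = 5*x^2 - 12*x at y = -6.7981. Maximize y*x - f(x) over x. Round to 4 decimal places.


f*(y) = sup_x {y*x - a*x^2 - b*x} = sup_x {(y-b)*x - a*x^2}
FOC: (y - b) - 2a*x = 0 => x* = (y - b)/(2a)
x* = (-6.7981 + 12)/(2*5) = 0.5202
f*(-6.7981) = (y-b)^2/(4a) = (-6.7981 + 12)^2/(4*5)
= 27.0598/20 = 1.353


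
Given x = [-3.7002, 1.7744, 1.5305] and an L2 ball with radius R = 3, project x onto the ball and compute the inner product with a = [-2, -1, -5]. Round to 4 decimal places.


Step 1: Compute ||x|| (intermediates to 6 decimals).
||x|| = sqrt((-3.7002)^2 + 1.7744^2 + 1.5305^2) = 4.379772
Step 2: Project.
Since ||x|| > R, scale = R/||x|| = 3/4.379772 = 0.684967, proj(x) = scale * x
proj(x) = [-2.534515, 1.215405, 1.048342]
Step 3: Dot product.
a^T * proj(x) = -2*(-2.534515) - 1*1.215405 - 5*1.048342 = -1.3881


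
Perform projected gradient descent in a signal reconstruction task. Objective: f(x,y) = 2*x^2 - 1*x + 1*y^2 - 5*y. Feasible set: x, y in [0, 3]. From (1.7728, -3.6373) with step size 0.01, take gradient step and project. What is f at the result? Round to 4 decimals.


Step 1: Compute gradient at (1.7728, -3.6373).
grad_x = 2*2*1.7728 - 1 = 6.0912
grad_y = 2*1*-3.6373 - 5 = -12.2746
Step 2: Gradient step.
x_raw = 1.7728 - 0.01*6.0912 = 1.7119
y_raw = -3.6373 - 0.01*-12.2746 = -3.5146
Step 3: Project onto [0, 3].
x_proj = clip(1.7119) = 1.7119
y_proj = clip(-3.5146) = 0.0
Step 4: Evaluate f.
f(1.7119, 0.0) = 4.1492


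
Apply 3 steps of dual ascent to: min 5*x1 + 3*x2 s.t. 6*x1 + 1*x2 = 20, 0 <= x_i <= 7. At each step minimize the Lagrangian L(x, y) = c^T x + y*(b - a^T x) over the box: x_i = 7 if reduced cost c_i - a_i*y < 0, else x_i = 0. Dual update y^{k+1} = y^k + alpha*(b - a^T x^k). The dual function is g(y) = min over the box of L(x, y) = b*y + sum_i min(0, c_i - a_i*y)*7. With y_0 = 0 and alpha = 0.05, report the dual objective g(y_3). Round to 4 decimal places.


Dual ascent for LP: min 5*x1 + 3*x2, 6*x1 + 1*x2 = 20, 0 <= x_i <= 7
Step 1: y^k = 0.0, reduced costs: (5.0, 3.0)
  x^k = (0.0, 0.0), subgradient = b - a^T x = 20.0
  y^{k+1} = 0.0 + 0.05*20.0 = 1.0
Step 2: y^k = 1.0, reduced costs: (-1.0, 2.0)
  x^k = (7.0, 0.0), subgradient = b - a^T x = -22.0
  y^{k+1} = 1.0 + 0.05*-22.0 = -0.1
Step 3: y^k = -0.1, reduced costs: (5.6, 3.1)
  x^k = (0.0, 0.0), subgradient = b - a^T x = 20.0
  y^{k+1} = -0.1 + 0.05*20.0 = 0.9
Dual objective at y_3 = 0.9: reduced costs (-0.4, 2.1), box minimizer x = (7.0, 0.0)
g(y_3) = b*y + (c1 - a1*y)*x1 + (c2 - a2*y)*x2 = 20*0.9 + (-0.4)*7.0 + 2.1*0.0 = 18.0 - 2.8 + 0.0 = 15.2


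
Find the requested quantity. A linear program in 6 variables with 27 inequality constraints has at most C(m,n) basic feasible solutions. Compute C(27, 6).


Each vertex corresponds to some choice of n active constraints out of m, so the number of vertices is at most C(m, n) = m! / (n!(m-n)!).
m = 27, n = 6
Numerator: 27 * 26 * 25 * 24 * 23 * 22
Denominator: 6! = 720
C(27, 6) = 296010


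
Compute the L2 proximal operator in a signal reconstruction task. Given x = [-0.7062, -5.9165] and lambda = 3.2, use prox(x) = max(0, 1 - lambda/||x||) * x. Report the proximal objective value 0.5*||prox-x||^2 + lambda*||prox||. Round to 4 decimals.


Step 1: Compute ||x||.
||x|| = 5.9585
Step 2: Compute scaling factor.
scale = max(0, 1 - 3.2/5.9585) = 0.463
Step 3: prox(x) = [-0.3269, -2.7391]
||prox(x)|| = 2.7585
Step 4: Proximal objective.
0.5*||prox-x||^2 = 5.12
lambda*||prox|| = 8.8272
Total = 13.9472


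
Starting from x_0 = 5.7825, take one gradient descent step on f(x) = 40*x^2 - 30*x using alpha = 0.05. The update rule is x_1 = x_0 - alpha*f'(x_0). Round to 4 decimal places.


We compute the gradient at x_0 and apply the update.
f'(x) = 80*x - 30
f'(5.7825) = 80*5.7825 - 30 = 432.6
x_1 = 5.7825 - 0.05*432.6 = -15.8475


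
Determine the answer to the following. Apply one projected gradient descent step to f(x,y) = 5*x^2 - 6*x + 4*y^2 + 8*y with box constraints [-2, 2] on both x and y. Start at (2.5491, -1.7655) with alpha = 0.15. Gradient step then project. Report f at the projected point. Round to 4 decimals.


Step 1: Compute gradient at (2.5491, -1.7655).
grad_x = 2*5*2.5491 - 6 = 19.491
grad_y = 2*4*-1.7655 + 8 = -6.124
Step 2: Gradient step.
x_raw = 2.5491 - 0.15*19.491 = -0.3746
y_raw = -1.7655 - 0.15*-6.124 = -0.8469
Step 3: Project onto [-2, 2].
x_proj = clip(-0.3746) = -0.3746
y_proj = clip(-0.8469) = -0.8469
Step 4: Evaluate f.
f(-0.3746, -0.8469) = -0.9575
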